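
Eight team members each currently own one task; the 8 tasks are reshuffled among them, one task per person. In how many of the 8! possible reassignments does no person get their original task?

!8 is the nearest integer to 8!/e.
8! = 40320, and 40320/e ≈ 14832.90, so !8 = 14833.

14833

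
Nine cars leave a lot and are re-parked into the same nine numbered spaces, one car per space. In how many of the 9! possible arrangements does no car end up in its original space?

133496

!9 is the nearest integer to 9!/e.
9! = 362880, and 362880/e ≈ 133496.09, so !9 = 133496.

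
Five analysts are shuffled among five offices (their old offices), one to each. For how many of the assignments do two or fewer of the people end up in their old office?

109

# with exactly i fixed is C(5,i)·!(5-i); sum over i=0..2:
  i=0: C(5,0)·!5 = 1·44 = 44
  i=1: C(5,1)·!4 = 5·9 = 45
  i=2: C(5,2)·!3 = 10·2 = 20
Total = 109.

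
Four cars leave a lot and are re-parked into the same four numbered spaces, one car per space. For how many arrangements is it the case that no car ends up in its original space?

9

Recurrence: !4 = 3·(!3 + !2).
!4 = 3·(2 + 1) = 3·3 = 9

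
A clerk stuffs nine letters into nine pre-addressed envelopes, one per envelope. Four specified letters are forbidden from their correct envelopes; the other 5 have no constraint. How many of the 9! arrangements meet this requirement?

229080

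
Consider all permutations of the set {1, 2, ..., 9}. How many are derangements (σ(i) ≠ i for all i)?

133496

By inclusion-exclusion, !9 = Σ (-1)^k · 9!/k! for k=0..9
= 9! - 9!/1! + 9!/2! - 9!/3! + 9!/4! - 9!/5! + 9!/6! - 9!/7! + 9!/8! - 9!/9!
= 362880 - 362880 + 181440 - 60480 + 15120 - 3024 + 504 - 72 + 9 - 1
= 133496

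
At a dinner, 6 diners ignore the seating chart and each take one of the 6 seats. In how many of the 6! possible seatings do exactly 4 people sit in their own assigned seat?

15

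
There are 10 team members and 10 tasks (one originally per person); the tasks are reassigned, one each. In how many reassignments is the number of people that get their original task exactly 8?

45

Choose which 8 of the 10 are fixed: C(10,8) = 45.
The other 2 form a derangement: !2 = 1.
Total: 45 × 1 = 45.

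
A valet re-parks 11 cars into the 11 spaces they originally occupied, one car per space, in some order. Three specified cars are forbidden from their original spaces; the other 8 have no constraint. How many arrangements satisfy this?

30078720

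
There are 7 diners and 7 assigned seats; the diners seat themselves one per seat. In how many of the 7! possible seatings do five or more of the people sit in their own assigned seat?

Sum C(7,i)·!(7-i) for i = 5..7:
  i=5: C(7,5)·!2 = 21·1 = 21
  i=6: C(7,6)·!1 = 7·0 = 0
  i=7: C(7,7)·!0 = 1·1 = 1
Total = 22.

22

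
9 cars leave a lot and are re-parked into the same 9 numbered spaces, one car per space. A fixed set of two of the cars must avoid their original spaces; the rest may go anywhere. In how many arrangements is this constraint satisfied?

287280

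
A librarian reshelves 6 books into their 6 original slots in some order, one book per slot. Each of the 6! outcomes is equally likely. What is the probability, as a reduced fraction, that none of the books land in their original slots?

Favorable outcomes: !6 = 265.
Total outcomes: 6! = 720.
Probability = 265/720 = 53/144.

53/144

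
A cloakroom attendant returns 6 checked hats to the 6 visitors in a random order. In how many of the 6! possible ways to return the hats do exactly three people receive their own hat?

40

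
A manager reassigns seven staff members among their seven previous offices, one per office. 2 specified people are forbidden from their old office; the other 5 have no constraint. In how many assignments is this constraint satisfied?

3720

Inclusion-exclusion on the 2 forbidden self-matches:
Σ_{j=0}^{2} (-1)^j C(2,j)(7-j)!
= C(2,0)·7! - C(2,1)·6! + C(2,2)·5!
= 5040 - 1440 + 120
= 3720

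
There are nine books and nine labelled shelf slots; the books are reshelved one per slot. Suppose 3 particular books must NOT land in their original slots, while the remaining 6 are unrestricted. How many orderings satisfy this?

256320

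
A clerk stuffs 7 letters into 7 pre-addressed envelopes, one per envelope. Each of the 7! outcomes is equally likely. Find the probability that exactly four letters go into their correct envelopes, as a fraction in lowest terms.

1/72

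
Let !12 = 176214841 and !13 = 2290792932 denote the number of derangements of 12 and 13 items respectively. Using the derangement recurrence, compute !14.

32071101049

!14 = (14-1)·(!13 + !12) = 13·(2290792932 + 176214841) = 13·2467007773 = 32071101049.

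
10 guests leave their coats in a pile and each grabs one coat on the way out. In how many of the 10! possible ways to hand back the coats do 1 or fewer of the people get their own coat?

# with exactly i fixed is C(10,i)·!(10-i); sum over i=0..1:
  i=0: C(10,0)·!10 = 1·1334961 = 1334961
  i=1: C(10,1)·!9 = 10·133496 = 1334960
Total = 2669921.

2669921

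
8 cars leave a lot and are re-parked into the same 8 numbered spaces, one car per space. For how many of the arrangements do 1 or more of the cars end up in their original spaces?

Sum C(8,i)·!(8-i) for i = 1..8:
  i=1: C(8,1)·!7 = 8·1854 = 14832
  i=2: C(8,2)·!6 = 28·265 = 7420
  i=3: C(8,3)·!5 = 56·44 = 2464
  i=4: C(8,4)·!4 = 70·9 = 630
  i=5: C(8,5)·!3 = 56·2 = 112
  i=6: C(8,6)·!2 = 28·1 = 28
  i=7: C(8,7)·!1 = 8·0 = 0
  i=8: C(8,8)·!0 = 1·1 = 1
Total = 25487.

25487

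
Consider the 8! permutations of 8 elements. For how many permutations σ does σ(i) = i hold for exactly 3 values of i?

2464

Choose which 3 of the 8 are fixed: C(8,3) = 56.
The other 5 form a derangement: !5 = 44.
Total: 56 × 44 = 2464.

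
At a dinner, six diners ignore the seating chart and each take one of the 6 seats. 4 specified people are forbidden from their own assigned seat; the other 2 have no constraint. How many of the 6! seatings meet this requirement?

Inclusion-exclusion on the 4 forbidden self-matches:
Σ_{j=0}^{4} (-1)^j C(4,j)(6-j)!
= C(4,0)·6! - C(4,1)·5! + C(4,2)·4! - C(4,3)·3! + C(4,4)·2!
= 720 - 480 + 144 - 24 + 2
= 362

362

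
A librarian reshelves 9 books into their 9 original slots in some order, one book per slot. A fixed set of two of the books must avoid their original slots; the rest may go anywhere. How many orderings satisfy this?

Inclusion-exclusion on the 2 forbidden self-matches:
Σ_{j=0}^{2} (-1)^j C(2,j)(9-j)!
= C(2,0)·9! - C(2,1)·8! + C(2,2)·7!
= 362880 - 80640 + 5040
= 287280

287280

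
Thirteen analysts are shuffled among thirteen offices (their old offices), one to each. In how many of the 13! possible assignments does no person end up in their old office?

2290792932

Use !n = n·!(n-1) + (-1)^n.
!13 = 13·176214841 - 1 = 2290792932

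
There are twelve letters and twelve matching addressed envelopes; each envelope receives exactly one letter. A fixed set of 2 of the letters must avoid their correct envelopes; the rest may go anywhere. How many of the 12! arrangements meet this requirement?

402796800

Inclusion-exclusion on the 2 forbidden self-matches:
Σ_{j=0}^{2} (-1)^j C(2,j)(12-j)!
= C(2,0)·12! - C(2,1)·11! + C(2,2)·10!
= 479001600 - 79833600 + 3628800
= 402796800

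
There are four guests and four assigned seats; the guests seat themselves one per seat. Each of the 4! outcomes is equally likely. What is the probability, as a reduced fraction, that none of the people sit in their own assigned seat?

Favorable outcomes: !4 = 9.
Total outcomes: 4! = 24.
Probability = 9/24 = 3/8.

3/8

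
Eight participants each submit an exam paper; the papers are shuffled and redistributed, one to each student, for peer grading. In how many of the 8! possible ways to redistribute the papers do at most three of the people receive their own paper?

39549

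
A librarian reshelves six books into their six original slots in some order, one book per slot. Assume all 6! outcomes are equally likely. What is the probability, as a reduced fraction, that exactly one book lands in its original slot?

11/30

Favorable outcomes: C(6,1)·!5 = 6·44 = 264.
Total outcomes: 6! = 720.
Probability = 264/720 = 11/30.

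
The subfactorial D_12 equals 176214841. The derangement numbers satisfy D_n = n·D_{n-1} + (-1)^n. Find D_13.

2290792932

D_13 = 13·176214841 - 1 = 2290792932.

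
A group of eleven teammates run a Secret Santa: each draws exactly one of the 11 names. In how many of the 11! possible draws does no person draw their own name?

The number of derangements of 11 is !11 = Σ_{k=0}^{11} (-1)^k·11!/k!
= 11! - 11!/1! + 11!/2! - 11!/3! + 11!/4! - 11!/5! + 11!/6! - 11!/7! + 11!/8! - 11!/9! + 11!/10! - 11!/11!
= 39916800 - 39916800 + 19958400 - 6652800 + 1663200 - 332640 + 55440 - 7920 + 990 - 110 + 11 - 1
= 14684570

14684570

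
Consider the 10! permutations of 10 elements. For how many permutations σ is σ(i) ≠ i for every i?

1334961

The subfactorial !10 = [10!/e] (nearest integer).
10! = 3628800, and 3628800/e ≈ 1334960.92, so !10 = 1334961.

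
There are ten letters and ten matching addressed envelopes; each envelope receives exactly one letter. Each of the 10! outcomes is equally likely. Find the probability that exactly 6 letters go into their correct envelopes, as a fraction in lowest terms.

1/1920

Favorable outcomes: C(10,6)·!4 = 210·9 = 1890.
Total outcomes: 10! = 3628800.
Probability = 1890/3628800 = 1/1920.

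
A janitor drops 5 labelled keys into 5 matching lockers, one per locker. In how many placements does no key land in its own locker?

By inclusion-exclusion, !5 = Σ (-1)^k · 5!/k! for k=0..5
= 5! - 5!/1! + 5!/2! - 5!/3! + 5!/4! - 5!/5!
= 120 - 120 + 60 - 20 + 5 - 1
= 44

44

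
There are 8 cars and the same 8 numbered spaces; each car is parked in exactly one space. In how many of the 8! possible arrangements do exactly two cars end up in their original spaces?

7420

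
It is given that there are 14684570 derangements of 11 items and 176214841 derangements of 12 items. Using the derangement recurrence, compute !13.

!13 = (13-1)·(!12 + !11) = 12·(176214841 + 14684570) = 12·190899411 = 2290792932.

2290792932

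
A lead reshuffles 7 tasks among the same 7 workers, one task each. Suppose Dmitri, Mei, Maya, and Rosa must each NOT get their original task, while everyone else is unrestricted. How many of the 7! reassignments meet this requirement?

2790

Let A_j be the event that the j-th constrained one is fixed. By inclusion-exclusion over the 4 events:
Σ_{j=0}^{4} (-1)^j C(4,j)(7-j)!
= C(4,0)·7! - C(4,1)·6! + C(4,2)·5! - C(4,3)·4! + C(4,4)·3!
= 5040 - 2880 + 720 - 96 + 6
= 2790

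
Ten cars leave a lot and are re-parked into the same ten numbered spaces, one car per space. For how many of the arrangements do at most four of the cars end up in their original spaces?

3615536

# with exactly i fixed is C(10,i)·!(10-i); sum over i=0..4:
  i=0: C(10,0)·!10 = 1·1334961 = 1334961
  i=1: C(10,1)·!9 = 10·133496 = 1334960
  i=2: C(10,2)·!8 = 45·14833 = 667485
  i=3: C(10,3)·!7 = 120·1854 = 222480
  i=4: C(10,4)·!6 = 210·265 = 55650
Total = 3615536.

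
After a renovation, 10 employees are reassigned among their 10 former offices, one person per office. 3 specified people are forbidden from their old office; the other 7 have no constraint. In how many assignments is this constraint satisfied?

2656080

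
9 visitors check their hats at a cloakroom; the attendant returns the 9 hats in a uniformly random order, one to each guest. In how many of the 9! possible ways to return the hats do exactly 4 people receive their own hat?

5544

Pick the 4 fixed positions: C(9,4) = 126 ways.
The other 5 form a derangement: !5 = 44.
Total: 126 × 44 = 5544.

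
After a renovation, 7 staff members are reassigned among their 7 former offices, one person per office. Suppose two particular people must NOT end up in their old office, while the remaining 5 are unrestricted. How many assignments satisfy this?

Let A_j be the event that the j-th constrained one is fixed. By inclusion-exclusion over the 2 events:
Σ_{j=0}^{2} (-1)^j C(2,j)(7-j)!
= C(2,0)·7! - C(2,1)·6! + C(2,2)·5!
= 5040 - 1440 + 120
= 3720

3720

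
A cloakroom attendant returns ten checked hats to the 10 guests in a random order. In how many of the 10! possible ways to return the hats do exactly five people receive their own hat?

11088

Pick the 5 fixed positions: C(10,5) = 252 ways.
The remaining 5 must be deranged: !5 = 44.
Total: 252 × 44 = 11088.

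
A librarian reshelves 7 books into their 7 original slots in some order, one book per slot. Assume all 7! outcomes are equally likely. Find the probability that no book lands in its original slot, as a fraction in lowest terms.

Favorable outcomes: !7 = 1854.
Total outcomes: 7! = 5040.
Probability = 1854/5040 = 103/280.

103/280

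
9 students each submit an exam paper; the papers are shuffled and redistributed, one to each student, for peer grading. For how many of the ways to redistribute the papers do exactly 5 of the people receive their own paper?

Choose which 5 of the 9 are fixed: C(9,5) = 126.
The other 4 form a derangement: !4 = 9.
Total: 126 × 9 = 1134.

1134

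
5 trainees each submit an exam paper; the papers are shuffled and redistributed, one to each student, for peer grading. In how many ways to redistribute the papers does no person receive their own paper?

44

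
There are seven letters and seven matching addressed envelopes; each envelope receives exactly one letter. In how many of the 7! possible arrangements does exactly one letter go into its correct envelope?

1855

Pick the single fixed position: C(7,1) = 7 ways.
The other 6 form a derangement: !6 = 265.
Total: 7 × 265 = 1855.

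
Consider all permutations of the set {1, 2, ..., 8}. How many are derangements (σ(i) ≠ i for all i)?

!8 = 8! · Σ_{k=0}^{8} (-1)^k/k!
= 8! - 8!/1! + 8!/2! - 8!/3! + 8!/4! - 8!/5! + 8!/6! - 8!/7! + 8!/8!
= 40320 - 40320 + 20160 - 6720 + 1680 - 336 + 56 - 8 + 1
= 14833

14833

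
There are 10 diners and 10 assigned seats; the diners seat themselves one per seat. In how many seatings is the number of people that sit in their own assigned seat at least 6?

2176

Sum C(10,i)·!(10-i) for i = 6..10:
  i=6: C(10,6)·!4 = 210·9 = 1890
  i=7: C(10,7)·!3 = 120·2 = 240
  i=8: C(10,8)·!2 = 45·1 = 45
  i=9: C(10,9)·!1 = 10·0 = 0
  i=10: C(10,10)·!0 = 1·1 = 1
Total = 2176.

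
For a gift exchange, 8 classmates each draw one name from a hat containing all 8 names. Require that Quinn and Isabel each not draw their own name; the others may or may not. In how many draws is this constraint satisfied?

30960

Let A_j be the event that the j-th constrained one is fixed. By inclusion-exclusion over the 2 events:
Σ_{j=0}^{2} (-1)^j C(2,j)(8-j)!
= C(2,0)·8! - C(2,1)·7! + C(2,2)·6!
= 40320 - 10080 + 720
= 30960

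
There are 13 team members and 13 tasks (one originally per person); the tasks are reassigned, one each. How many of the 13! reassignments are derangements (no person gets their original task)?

2290792932

!13 = 13! · Σ_{k=0}^{13} (-1)^k/k!
= 13! - 13!/1! + 13!/2! - 13!/3! + 13!/4! - 13!/5! + 13!/6! - 13!/7! + 13!/8! - 13!/9! + 13!/10! - 13!/11! + 13!/12! - 13!/13!
= 6227020800 - 6227020800 + 3113510400 - 1037836800 + 259459200 - 51891840 + 8648640 - 1235520 + 154440 - 17160 + 1716 - 156 + 13 - 1
= 2290792932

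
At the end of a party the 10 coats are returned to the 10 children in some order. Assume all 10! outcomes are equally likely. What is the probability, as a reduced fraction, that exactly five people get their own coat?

11/3600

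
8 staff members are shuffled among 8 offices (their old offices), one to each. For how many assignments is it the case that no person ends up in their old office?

14833

Use !n = n·!(n-1) + (-1)^n.
!8 = 8·1854 + 1 = 14833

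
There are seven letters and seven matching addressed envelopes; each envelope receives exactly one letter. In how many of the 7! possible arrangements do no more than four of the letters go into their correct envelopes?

5018

Sum C(7,i)·!(7-i) for i = 0..4:
  i=0: C(7,0)·!7 = 1·1854 = 1854
  i=1: C(7,1)·!6 = 7·265 = 1855
  i=2: C(7,2)·!5 = 21·44 = 924
  i=3: C(7,3)·!4 = 35·9 = 315
  i=4: C(7,4)·!3 = 35·2 = 70
Total = 5018.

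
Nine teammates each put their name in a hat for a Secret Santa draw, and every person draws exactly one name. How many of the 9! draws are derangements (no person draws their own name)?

133496

The subfactorial !9 = [9!/e] (nearest integer).
9! = 362880, and 362880/e ≈ 133496.09, so !9 = 133496.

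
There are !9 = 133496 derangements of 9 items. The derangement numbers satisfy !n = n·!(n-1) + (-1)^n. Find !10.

1334961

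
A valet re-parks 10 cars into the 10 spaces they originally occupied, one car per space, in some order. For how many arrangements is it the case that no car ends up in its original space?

Use !n = n·!(n-1) + (-1)^n.
!10 = 10·133496 + 1 = 1334961

1334961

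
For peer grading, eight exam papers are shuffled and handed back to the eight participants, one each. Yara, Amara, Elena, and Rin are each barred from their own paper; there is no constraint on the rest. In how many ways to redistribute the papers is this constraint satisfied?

24024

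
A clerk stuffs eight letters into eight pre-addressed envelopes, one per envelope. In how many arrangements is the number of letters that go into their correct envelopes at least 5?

141

Sum C(8,i)·!(8-i) for i = 5..8:
  i=5: C(8,5)·!3 = 56·2 = 112
  i=6: C(8,6)·!2 = 28·1 = 28
  i=7: C(8,7)·!1 = 8·0 = 0
  i=8: C(8,8)·!0 = 1·1 = 1
Total = 141.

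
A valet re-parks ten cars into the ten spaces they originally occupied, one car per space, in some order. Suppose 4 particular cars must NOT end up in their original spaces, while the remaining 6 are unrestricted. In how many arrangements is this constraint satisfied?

Let A_j be the event that the j-th constrained one is fixed. By inclusion-exclusion over the 4 events:
Σ_{j=0}^{4} (-1)^j C(4,j)(10-j)!
= C(4,0)·10! - C(4,1)·9! + C(4,2)·8! - C(4,3)·7! + C(4,4)·6!
= 3628800 - 1451520 + 241920 - 20160 + 720
= 2399760

2399760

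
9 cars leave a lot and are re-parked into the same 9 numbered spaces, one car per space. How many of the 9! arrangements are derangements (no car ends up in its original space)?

133496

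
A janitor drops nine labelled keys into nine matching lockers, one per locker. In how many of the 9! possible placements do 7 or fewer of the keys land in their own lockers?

362879

Sum C(9,i)·!(9-i) for i = 0..7:
  i=0: C(9,0)·!9 = 1·133496 = 133496
  i=1: C(9,1)·!8 = 9·14833 = 133497
  i=2: C(9,2)·!7 = 36·1854 = 66744
  i=3: C(9,3)·!6 = 84·265 = 22260
  i=4: C(9,4)·!5 = 126·44 = 5544
  i=5: C(9,5)·!4 = 126·9 = 1134
  i=6: C(9,6)·!3 = 84·2 = 168
  i=7: C(9,7)·!2 = 36·1 = 36
Total = 362879.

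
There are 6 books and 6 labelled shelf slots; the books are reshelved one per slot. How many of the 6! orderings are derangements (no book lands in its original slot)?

265

The subfactorial !6 = [6!/e] (nearest integer).
6! = 720, and 720/e ≈ 264.87, so !6 = 265.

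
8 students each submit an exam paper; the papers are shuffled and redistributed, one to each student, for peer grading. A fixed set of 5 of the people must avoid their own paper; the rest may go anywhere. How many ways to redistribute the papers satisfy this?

Inclusion-exclusion on the 5 forbidden self-matches:
Σ_{j=0}^{5} (-1)^j C(5,j)(8-j)!
= C(5,0)·8! - C(5,1)·7! + C(5,2)·6! - C(5,3)·5! + C(5,4)·4! - C(5,5)·3!
= 40320 - 25200 + 7200 - 1200 + 120 - 6
= 21234

21234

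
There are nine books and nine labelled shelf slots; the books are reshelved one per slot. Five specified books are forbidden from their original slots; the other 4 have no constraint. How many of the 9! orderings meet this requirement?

205056

Inclusion-exclusion on the 5 forbidden self-matches:
Σ_{j=0}^{5} (-1)^j C(5,j)(9-j)!
= C(5,0)·9! - C(5,1)·8! + C(5,2)·7! - C(5,3)·6! + C(5,4)·5! - C(5,5)·4!
= 362880 - 201600 + 50400 - 7200 + 600 - 24
= 205056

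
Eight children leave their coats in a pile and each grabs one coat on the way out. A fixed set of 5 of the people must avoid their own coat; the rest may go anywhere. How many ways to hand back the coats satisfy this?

Inclusion-exclusion on the 5 forbidden self-matches:
Σ_{j=0}^{5} (-1)^j C(5,j)(8-j)!
= C(5,0)·8! - C(5,1)·7! + C(5,2)·6! - C(5,3)·5! + C(5,4)·4! - C(5,5)·3!
= 40320 - 25200 + 7200 - 1200 + 120 - 6
= 21234

21234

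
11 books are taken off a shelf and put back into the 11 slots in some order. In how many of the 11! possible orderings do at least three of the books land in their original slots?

# with exactly i fixed is C(11,i)·!(11-i); sum over i=3..11:
  i=3: C(11,3)·!8 = 165·14833 = 2447445
  i=4: C(11,4)·!7 = 330·1854 = 611820
  i=5: C(11,5)·!6 = 462·265 = 122430
  i=6: C(11,6)·!5 = 462·44 = 20328
  i=7: C(11,7)·!4 = 330·9 = 2970
  i=8: C(11,8)·!3 = 165·2 = 330
  i=9: C(11,9)·!2 = 55·1 = 55
  i=10: C(11,10)·!1 = 11·0 = 0
  i=11: C(11,11)·!0 = 1·1 = 1
Total = 3205379.

3205379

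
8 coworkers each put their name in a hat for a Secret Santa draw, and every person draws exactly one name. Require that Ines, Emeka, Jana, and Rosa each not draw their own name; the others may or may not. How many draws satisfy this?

24024

Inclusion-exclusion on the 4 forbidden self-matches:
Σ_{j=0}^{4} (-1)^j C(4,j)(8-j)!
= C(4,0)·8! - C(4,1)·7! + C(4,2)·6! - C(4,3)·5! + C(4,4)·4!
= 40320 - 20160 + 4320 - 480 + 24
= 24024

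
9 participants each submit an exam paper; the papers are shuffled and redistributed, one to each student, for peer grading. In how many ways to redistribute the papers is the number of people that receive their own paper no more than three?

355997

Sum C(9,i)·!(9-i) for i = 0..3:
  i=0: C(9,0)·!9 = 1·133496 = 133496
  i=1: C(9,1)·!8 = 9·14833 = 133497
  i=2: C(9,2)·!7 = 36·1854 = 66744
  i=3: C(9,3)·!6 = 84·265 = 22260
Total = 355997.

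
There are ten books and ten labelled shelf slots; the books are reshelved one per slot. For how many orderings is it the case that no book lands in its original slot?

1334961

!10 is the nearest integer to 10!/e.
10! = 3628800, and 3628800/e ≈ 1334960.92, so !10 = 1334961.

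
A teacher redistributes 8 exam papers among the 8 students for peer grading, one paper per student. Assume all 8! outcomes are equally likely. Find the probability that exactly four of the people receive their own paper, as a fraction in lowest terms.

1/64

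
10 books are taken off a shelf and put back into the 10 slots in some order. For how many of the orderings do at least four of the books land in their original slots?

68914

Sum C(10,i)·!(10-i) for i = 4..10:
  i=4: C(10,4)·!6 = 210·265 = 55650
  i=5: C(10,5)·!5 = 252·44 = 11088
  i=6: C(10,6)·!4 = 210·9 = 1890
  i=7: C(10,7)·!3 = 120·2 = 240
  i=8: C(10,8)·!2 = 45·1 = 45
  i=9: C(10,9)·!1 = 10·0 = 0
  i=10: C(10,10)·!0 = 1·1 = 1
Total = 68914.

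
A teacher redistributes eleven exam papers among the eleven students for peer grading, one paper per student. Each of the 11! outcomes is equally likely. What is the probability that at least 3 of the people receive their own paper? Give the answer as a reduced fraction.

3205379/39916800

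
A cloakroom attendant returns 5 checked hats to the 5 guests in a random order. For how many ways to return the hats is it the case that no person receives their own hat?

44

The subfactorial !5 = [5!/e] (nearest integer).
5! = 120, and 120/e ≈ 44.15, so !5 = 44.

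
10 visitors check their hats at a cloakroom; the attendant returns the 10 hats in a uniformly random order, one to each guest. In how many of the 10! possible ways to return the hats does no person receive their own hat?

1334961

By inclusion-exclusion, !10 = Σ (-1)^k · 10!/k! for k=0..10
= 10! - 10!/1! + 10!/2! - 10!/3! + 10!/4! - 10!/5! + 10!/6! - 10!/7! + 10!/8! - 10!/9! + 10!/10!
= 3628800 - 3628800 + 1814400 - 604800 + 151200 - 30240 + 5040 - 720 + 90 - 10 + 1
= 1334961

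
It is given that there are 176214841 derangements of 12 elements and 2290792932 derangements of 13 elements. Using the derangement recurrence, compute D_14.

D_14 = (14-1)·(D_13 + D_12) = 13·(2290792932 + 176214841) = 13·2467007773 = 32071101049.

32071101049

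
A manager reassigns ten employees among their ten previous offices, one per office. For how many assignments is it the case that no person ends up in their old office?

1334961

The number of derangements of 10 is !10 = Σ_{k=0}^{10} (-1)^k·10!/k!
= 10! - 10!/1! + 10!/2! - 10!/3! + 10!/4! - 10!/5! + 10!/6! - 10!/7! + 10!/8! - 10!/9! + 10!/10!
= 3628800 - 3628800 + 1814400 - 604800 + 151200 - 30240 + 5040 - 720 + 90 - 10 + 1
= 1334961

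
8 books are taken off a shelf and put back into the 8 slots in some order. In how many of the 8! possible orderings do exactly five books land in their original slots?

Choose which 5 of the 8 are fixed: C(8,5) = 56.
The remaining 3 must be deranged: !3 = 2.
Total: 56 × 2 = 112.

112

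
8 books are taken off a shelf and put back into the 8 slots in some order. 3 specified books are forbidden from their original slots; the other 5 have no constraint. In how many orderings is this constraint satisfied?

Let A_j be the event that the j-th constrained one is fixed. By inclusion-exclusion over the 3 events:
Σ_{j=0}^{3} (-1)^j C(3,j)(8-j)!
= C(3,0)·8! - C(3,1)·7! + C(3,2)·6! - C(3,3)·5!
= 40320 - 15120 + 2160 - 120
= 27240

27240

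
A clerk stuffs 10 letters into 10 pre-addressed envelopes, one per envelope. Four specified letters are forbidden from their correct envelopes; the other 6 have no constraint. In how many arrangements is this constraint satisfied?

2399760

Let A_j be the event that the j-th constrained one is fixed. By inclusion-exclusion over the 4 events:
Σ_{j=0}^{4} (-1)^j C(4,j)(10-j)!
= C(4,0)·10! - C(4,1)·9! + C(4,2)·8! - C(4,3)·7! + C(4,4)·6!
= 3628800 - 1451520 + 241920 - 20160 + 720
= 2399760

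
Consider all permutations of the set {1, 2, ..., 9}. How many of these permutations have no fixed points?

133496

Recurrence: !9 = 9·!8 + (-1)^9.
!9 = 9·14833 - 1 = 133496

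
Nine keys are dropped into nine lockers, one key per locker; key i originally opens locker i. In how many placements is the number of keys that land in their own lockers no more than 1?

Sum C(9,i)·!(9-i) for i = 0..1:
  i=0: C(9,0)·!9 = 1·133496 = 133496
  i=1: C(9,1)·!8 = 9·14833 = 133497
Total = 266993.

266993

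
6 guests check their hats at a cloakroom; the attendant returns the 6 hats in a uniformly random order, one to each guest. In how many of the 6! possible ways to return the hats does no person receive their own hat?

!6 = 6! · Σ_{k=0}^{6} (-1)^k/k!
= 6! - 6!/1! + 6!/2! - 6!/3! + 6!/4! - 6!/5! + 6!/6!
= 720 - 720 + 360 - 120 + 30 - 6 + 1
= 265

265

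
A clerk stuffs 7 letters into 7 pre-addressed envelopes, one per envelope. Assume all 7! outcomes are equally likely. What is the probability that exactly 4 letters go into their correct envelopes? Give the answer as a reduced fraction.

Favorable outcomes: C(7,4)·!3 = 35·2 = 70.
Total outcomes: 7! = 5040.
Probability = 70/5040 = 1/72.

1/72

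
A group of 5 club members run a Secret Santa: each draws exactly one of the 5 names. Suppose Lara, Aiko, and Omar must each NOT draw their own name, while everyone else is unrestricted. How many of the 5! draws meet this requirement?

64

Inclusion-exclusion on the 3 forbidden self-matches:
Σ_{j=0}^{3} (-1)^j C(3,j)(5-j)!
= C(3,0)·5! - C(3,1)·4! + C(3,2)·3! - C(3,3)·2!
= 120 - 72 + 18 - 2
= 64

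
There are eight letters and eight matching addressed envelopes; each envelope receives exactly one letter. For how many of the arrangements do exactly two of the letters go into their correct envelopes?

7420

Choose which 2 of the 8 are fixed: C(8,2) = 28.
The remaining 6 must be deranged: !6 = 265.
Total: 28 × 265 = 7420.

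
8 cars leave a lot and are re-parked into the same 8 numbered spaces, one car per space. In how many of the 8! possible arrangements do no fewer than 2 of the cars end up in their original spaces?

Sum C(8,i)·!(8-i) for i = 2..8:
  i=2: C(8,2)·!6 = 28·265 = 7420
  i=3: C(8,3)·!5 = 56·44 = 2464
  i=4: C(8,4)·!4 = 70·9 = 630
  i=5: C(8,5)·!3 = 56·2 = 112
  i=6: C(8,6)·!2 = 28·1 = 28
  i=7: C(8,7)·!1 = 8·0 = 0
  i=8: C(8,8)·!0 = 1·1 = 1
Total = 10655.

10655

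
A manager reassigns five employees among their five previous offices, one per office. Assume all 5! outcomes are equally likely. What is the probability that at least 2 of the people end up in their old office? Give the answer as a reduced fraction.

Favorable outcomes: Σ_{i≥2} C(5,i)·!(5-i) = 10·2 + 10·1 + 5·0 + 1·1 = 31.
Total outcomes: 5! = 120.
Probability = 31/120 = 31/120.

31/120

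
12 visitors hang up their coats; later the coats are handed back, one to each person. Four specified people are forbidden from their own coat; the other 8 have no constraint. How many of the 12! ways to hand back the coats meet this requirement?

339696000

Let A_j be the event that the j-th constrained one is fixed. By inclusion-exclusion over the 4 events:
Σ_{j=0}^{4} (-1)^j C(4,j)(12-j)!
= C(4,0)·12! - C(4,1)·11! + C(4,2)·10! - C(4,3)·9! + C(4,4)·8!
= 479001600 - 159667200 + 21772800 - 1451520 + 40320
= 339696000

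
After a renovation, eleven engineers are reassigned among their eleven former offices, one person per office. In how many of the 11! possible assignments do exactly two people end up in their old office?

7342280

Choose which 2 of the 11 are fixed: C(11,2) = 55.
The other 9 form a derangement: !9 = 133496.
Total: 55 × 133496 = 7342280.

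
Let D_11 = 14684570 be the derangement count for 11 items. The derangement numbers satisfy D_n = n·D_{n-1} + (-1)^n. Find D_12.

176214841

D_12 = 12·14684570 + 1 = 176214841.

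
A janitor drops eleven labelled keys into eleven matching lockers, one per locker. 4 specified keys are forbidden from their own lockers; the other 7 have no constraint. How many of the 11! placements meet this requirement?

Inclusion-exclusion on the 4 forbidden self-matches:
Σ_{j=0}^{4} (-1)^j C(4,j)(11-j)!
= C(4,0)·11! - C(4,1)·10! + C(4,2)·9! - C(4,3)·8! + C(4,4)·7!
= 39916800 - 14515200 + 2177280 - 161280 + 5040
= 27422640

27422640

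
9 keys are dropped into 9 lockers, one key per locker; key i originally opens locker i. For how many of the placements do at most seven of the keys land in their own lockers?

362879

# with exactly i fixed is C(9,i)·!(9-i); sum over i=0..7:
  i=0: C(9,0)·!9 = 1·133496 = 133496
  i=1: C(9,1)·!8 = 9·14833 = 133497
  i=2: C(9,2)·!7 = 36·1854 = 66744
  i=3: C(9,3)·!6 = 84·265 = 22260
  i=4: C(9,4)·!5 = 126·44 = 5544
  i=5: C(9,5)·!4 = 126·9 = 1134
  i=6: C(9,6)·!3 = 84·2 = 168
  i=7: C(9,7)·!2 = 36·1 = 36
Total = 362879.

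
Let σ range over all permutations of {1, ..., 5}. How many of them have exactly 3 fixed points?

10

Pick the 3 fixed positions: C(5,3) = 10 ways.
The remaining 2 must be deranged: !2 = 1.
Total: 10 × 1 = 10.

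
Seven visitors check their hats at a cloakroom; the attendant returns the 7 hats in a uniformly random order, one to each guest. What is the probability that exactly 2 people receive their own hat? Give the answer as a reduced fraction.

11/60

Favorable outcomes: C(7,2)·!5 = 21·44 = 924.
Total outcomes: 7! = 5040.
Probability = 924/5040 = 11/60.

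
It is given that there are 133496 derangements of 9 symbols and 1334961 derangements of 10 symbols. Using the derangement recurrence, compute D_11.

14684570

D_11 = (11-1)·(D_10 + D_9) = 10·(1334961 + 133496) = 10·1468457 = 14684570.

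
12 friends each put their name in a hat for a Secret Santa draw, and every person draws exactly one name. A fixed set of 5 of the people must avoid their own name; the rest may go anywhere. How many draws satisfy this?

312273360

Inclusion-exclusion on the 5 forbidden self-matches:
Σ_{j=0}^{5} (-1)^j C(5,j)(12-j)!
= C(5,0)·12! - C(5,1)·11! + C(5,2)·10! - C(5,3)·9! + C(5,4)·8! - C(5,5)·7!
= 479001600 - 199584000 + 36288000 - 3628800 + 201600 - 5040
= 312273360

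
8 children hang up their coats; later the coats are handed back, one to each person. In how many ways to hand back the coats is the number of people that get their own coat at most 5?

40291

# with exactly i fixed is C(8,i)·!(8-i); sum over i=0..5:
  i=0: C(8,0)·!8 = 1·14833 = 14833
  i=1: C(8,1)·!7 = 8·1854 = 14832
  i=2: C(8,2)·!6 = 28·265 = 7420
  i=3: C(8,3)·!5 = 56·44 = 2464
  i=4: C(8,4)·!4 = 70·9 = 630
  i=5: C(8,5)·!3 = 56·2 = 112
Total = 40291.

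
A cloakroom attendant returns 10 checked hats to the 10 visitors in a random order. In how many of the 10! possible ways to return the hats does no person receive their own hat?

Use !n = (n-1)(!(n-1) + !(n-2)).
!10 = 9·(133496 + 14833) = 9·148329 = 1334961

1334961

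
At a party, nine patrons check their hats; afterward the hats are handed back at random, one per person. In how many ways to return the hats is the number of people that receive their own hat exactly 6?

168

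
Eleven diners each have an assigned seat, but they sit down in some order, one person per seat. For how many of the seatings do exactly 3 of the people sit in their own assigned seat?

2447445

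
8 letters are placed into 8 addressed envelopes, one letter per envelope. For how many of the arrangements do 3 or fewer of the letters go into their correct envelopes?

# with exactly i fixed is C(8,i)·!(8-i); sum over i=0..3:
  i=0: C(8,0)·!8 = 1·14833 = 14833
  i=1: C(8,1)·!7 = 8·1854 = 14832
  i=2: C(8,2)·!6 = 28·265 = 7420
  i=3: C(8,3)·!5 = 56·44 = 2464
Total = 39549.

39549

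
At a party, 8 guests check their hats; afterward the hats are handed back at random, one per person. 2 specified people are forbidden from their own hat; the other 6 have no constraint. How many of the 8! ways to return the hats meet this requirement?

30960

Inclusion-exclusion on the 2 forbidden self-matches:
Σ_{j=0}^{2} (-1)^j C(2,j)(8-j)!
= C(2,0)·8! - C(2,1)·7! + C(2,2)·6!
= 40320 - 10080 + 720
= 30960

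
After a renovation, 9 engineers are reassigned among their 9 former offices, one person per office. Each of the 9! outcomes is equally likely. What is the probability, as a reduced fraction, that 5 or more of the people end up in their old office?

Favorable outcomes: Σ_{i≥5} C(9,i)·!(9-i) = 126·9 + 84·2 + 36·1 + 9·0 + 1·1 = 1339.
Total outcomes: 9! = 362880.
Probability = 1339/362880 = 1339/362880.

1339/362880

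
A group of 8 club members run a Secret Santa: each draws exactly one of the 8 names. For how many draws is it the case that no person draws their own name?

14833

Use !n = (n-1)(!(n-1) + !(n-2)).
!8 = 7·(1854 + 265) = 7·2119 = 14833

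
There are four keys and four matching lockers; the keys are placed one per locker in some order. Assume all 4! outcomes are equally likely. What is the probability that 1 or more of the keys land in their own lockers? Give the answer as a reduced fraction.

5/8

Favorable outcomes: Σ_{i≥1} C(4,i)·!(4-i) = 4·2 + 6·1 + 4·0 + 1·1 = 15.
Total outcomes: 4! = 24.
Probability = 15/24 = 5/8.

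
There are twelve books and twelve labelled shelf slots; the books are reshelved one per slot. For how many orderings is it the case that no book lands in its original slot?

176214841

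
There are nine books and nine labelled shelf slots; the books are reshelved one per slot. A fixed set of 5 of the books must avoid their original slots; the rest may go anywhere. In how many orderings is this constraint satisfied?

205056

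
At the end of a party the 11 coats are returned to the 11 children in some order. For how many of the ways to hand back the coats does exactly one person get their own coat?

14684571

Choose which one of the 11 is fixed: C(11,1) = 11.
The other 10 form a derangement: !10 = 1334961.
Total: 11 × 1334961 = 14684571.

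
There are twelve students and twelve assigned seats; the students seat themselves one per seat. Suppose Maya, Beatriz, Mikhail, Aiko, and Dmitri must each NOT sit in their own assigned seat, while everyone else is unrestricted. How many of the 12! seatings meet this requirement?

312273360

Let A_j be the event that the j-th constrained one is fixed. By inclusion-exclusion over the 5 events:
Σ_{j=0}^{5} (-1)^j C(5,j)(12-j)!
= C(5,0)·12! - C(5,1)·11! + C(5,2)·10! - C(5,3)·9! + C(5,4)·8! - C(5,5)·7!
= 479001600 - 199584000 + 36288000 - 3628800 + 201600 - 5040
= 312273360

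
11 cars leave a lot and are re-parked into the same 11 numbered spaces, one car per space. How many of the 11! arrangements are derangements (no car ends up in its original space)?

14684570

Recurrence: !11 = 11·!10 + (-1)^11.
!11 = 11·1334961 - 1 = 14684570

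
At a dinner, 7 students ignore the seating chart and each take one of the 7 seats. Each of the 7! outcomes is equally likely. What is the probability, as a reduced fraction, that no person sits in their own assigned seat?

103/280

Favorable outcomes: !7 = 1854.
Total outcomes: 7! = 5040.
Probability = 1854/5040 = 103/280.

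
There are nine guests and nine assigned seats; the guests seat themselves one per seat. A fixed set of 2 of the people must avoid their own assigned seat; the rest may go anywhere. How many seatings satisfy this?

287280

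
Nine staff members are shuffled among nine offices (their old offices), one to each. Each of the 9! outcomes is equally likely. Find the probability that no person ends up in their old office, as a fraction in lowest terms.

Favorable outcomes: !9 = 133496.
Total outcomes: 9! = 362880.
Probability = 133496/362880 = 16687/45360.

16687/45360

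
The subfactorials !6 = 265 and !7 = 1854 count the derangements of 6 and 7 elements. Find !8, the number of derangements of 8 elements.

!8 = (8-1)·(!7 + !6) = 7·(1854 + 265) = 7·2119 = 14833.

14833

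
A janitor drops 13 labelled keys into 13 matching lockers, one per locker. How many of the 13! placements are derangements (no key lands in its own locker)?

Recurrence: !13 = 12·(!12 + !11).
!13 = 12·(176214841 + 14684570) = 12·190899411 = 2290792932

2290792932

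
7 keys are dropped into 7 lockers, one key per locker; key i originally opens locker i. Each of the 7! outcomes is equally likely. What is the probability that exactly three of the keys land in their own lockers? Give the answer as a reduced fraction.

1/16

Favorable outcomes: C(7,3)·!4 = 35·9 = 315.
Total outcomes: 7! = 5040.
Probability = 315/5040 = 1/16.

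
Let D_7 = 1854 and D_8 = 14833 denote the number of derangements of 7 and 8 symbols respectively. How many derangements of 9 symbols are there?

133496

D_9 = (9-1)·(D_8 + D_7) = 8·(14833 + 1854) = 8·16687 = 133496.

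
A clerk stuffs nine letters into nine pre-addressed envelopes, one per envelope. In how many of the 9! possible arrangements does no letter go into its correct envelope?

!9 is the nearest integer to 9!/e.
9! = 362880, and 362880/e ≈ 133496.09, so !9 = 133496.

133496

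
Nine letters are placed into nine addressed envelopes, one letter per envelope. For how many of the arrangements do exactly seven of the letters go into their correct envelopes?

36

Pick the 7 fixed positions: C(9,7) = 36 ways.
The other 2 form a derangement: !2 = 1.
Total: 36 × 1 = 36.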